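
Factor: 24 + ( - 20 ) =2^2 =4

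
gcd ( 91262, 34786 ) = 2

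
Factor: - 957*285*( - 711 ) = 193921695 = 3^4*5^1*11^1*19^1 *29^1*79^1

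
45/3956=45/3956 = 0.01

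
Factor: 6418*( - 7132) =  - 2^3*1783^1 * 3209^1 =- 45773176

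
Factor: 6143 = 6143^1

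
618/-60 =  - 103/10 = - 10.30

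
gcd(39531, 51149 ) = 1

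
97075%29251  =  9322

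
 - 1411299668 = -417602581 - 993697087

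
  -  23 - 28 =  - 51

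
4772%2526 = 2246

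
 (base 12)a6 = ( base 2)1111110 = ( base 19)6c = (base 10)126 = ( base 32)3u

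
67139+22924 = 90063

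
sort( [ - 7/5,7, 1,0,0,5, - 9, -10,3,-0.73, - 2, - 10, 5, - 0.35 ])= [-10,- 10, - 9, - 2,  -  7/5,-0.73 , - 0.35 , 0, 0, 1, 3,5,5,  7]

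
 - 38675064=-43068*898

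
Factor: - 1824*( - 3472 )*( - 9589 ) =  - 60726446592 = - 2^9*3^1*7^1*19^1* 31^1*43^1*223^1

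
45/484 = 45/484 = 0.09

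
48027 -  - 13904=61931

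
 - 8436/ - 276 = 30 + 13/23 =30.57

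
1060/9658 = 530/4829 = 0.11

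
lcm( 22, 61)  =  1342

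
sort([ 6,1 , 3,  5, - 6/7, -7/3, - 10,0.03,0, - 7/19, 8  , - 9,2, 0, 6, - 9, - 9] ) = [ - 10,-9, - 9, - 9,-7/3,- 6/7, - 7/19,0,0, 0.03, 1, 2,3, 5,6, 6,  8 ] 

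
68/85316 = 17/21329 = 0.00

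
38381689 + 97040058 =135421747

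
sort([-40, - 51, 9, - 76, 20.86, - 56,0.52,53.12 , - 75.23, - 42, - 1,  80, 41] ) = [ - 76,- 75.23, - 56, - 51, - 42, - 40, - 1,  0.52 , 9, 20.86,41, 53.12,  80]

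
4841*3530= 17088730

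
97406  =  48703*2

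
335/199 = 335/199 = 1.68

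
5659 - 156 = 5503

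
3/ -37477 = - 3/37477=- 0.00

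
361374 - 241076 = 120298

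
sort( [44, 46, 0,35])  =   [ 0, 35, 44, 46]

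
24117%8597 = 6923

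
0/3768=0= 0.00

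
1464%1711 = 1464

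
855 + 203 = 1058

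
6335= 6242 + 93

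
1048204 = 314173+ 734031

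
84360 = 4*21090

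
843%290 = 263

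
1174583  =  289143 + 885440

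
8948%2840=428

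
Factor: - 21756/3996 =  - 3^( - 2 )*7^2 = - 49/9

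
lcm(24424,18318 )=73272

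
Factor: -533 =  - 13^1*41^1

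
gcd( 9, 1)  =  1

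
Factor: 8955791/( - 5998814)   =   - 2^( - 1)*13^1 * 23^( - 1)*130409^ ( - 1 )*688907^1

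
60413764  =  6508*9283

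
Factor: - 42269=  - 43^1*983^1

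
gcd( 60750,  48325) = 25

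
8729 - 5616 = 3113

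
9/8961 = 3/2987 = 0.00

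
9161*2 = 18322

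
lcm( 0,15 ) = 0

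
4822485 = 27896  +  4794589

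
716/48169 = 716/48169 = 0.01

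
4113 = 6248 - 2135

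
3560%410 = 280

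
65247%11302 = 8737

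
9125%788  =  457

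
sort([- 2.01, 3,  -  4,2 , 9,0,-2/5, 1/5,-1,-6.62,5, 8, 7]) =[ - 6.62,  -  4, - 2.01 ,- 1, - 2/5,  0, 1/5, 2, 3, 5, 7, 8, 9 ]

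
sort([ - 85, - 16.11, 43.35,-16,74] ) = [ - 85,-16.11 ,-16,  43.35,  74 ] 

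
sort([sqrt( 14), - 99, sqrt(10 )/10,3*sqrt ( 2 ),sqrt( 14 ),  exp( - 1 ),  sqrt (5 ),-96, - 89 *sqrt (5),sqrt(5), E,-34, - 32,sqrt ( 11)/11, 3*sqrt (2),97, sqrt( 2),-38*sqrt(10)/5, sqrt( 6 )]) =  [-89*sqrt ( 5),-99, - 96,-34, - 32, - 38* sqrt(10) /5,sqrt( 11) /11, sqrt( 10 )/10,exp( - 1 ),sqrt( 2), sqrt(5 ),sqrt(5 ),sqrt( 6 ), E,  sqrt( 14), sqrt( 14), 3*sqrt( 2 ),3 * sqrt(2),97 ] 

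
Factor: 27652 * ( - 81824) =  - 2262597248 = -2^7*31^1  *  223^1*2557^1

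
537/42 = 179/14 = 12.79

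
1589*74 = 117586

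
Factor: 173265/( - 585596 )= - 2^ (-2 )*3^1*5^1*11^(  -  1)*11551^1*13309^( - 1)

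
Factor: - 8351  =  -7^1 * 1193^1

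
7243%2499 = 2245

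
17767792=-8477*(-2096 )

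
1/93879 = 1/93879 =0.00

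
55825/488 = 55825/488 = 114.40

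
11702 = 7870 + 3832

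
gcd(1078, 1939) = 7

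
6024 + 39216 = 45240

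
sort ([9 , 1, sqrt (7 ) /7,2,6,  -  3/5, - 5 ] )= [ - 5, - 3/5, sqrt(7) /7, 1,2, 6, 9 ]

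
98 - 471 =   -  373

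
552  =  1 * 552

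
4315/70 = 61 + 9/14 = 61.64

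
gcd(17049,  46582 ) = 1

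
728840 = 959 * 760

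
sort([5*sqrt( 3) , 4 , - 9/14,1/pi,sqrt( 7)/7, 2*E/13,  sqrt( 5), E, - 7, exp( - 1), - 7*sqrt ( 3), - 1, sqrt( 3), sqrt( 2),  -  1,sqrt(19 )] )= [ - 7* sqrt(3 ), - 7,-1, - 1,-9/14, 1/pi,exp( - 1 ) , sqrt( 7)/7,2  *  E/13, sqrt(2 ),sqrt( 3),sqrt(5 ),E, 4, sqrt( 19),5*sqrt( 3) ]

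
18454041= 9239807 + 9214234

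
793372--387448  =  1180820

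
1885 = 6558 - 4673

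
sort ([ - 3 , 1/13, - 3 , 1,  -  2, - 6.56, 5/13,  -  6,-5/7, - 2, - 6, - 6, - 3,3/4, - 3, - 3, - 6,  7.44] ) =[ - 6.56 ,  -  6, - 6,- 6, - 6, - 3, - 3, - 3,-3, -3,-2, - 2, - 5/7, 1/13,5/13 , 3/4,1, 7.44 ] 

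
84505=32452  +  52053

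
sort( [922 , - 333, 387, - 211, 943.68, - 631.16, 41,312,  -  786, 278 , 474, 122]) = [ -786, -631.16, - 333, - 211 , 41 , 122,278, 312,387, 474, 922, 943.68]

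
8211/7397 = 1 + 814/7397 = 1.11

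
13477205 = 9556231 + 3920974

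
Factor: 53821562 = 2^1*26910781^1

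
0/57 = 0 = 0.00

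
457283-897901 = -440618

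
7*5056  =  35392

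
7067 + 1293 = 8360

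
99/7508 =99/7508 = 0.01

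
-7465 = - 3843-3622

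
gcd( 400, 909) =1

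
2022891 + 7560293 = 9583184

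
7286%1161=320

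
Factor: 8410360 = 2^3*5^1*7^3*613^1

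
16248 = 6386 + 9862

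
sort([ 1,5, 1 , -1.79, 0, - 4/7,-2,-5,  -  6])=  [  -  6,- 5,-2,-1.79,-4/7, 0,1, 1, 5 ] 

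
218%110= 108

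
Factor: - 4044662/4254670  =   - 2022331/2127335 = - 5^( - 1 )*7^ (-2 )*19^(-1)*457^( - 1 )*2022331^1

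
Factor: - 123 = - 3^1*41^1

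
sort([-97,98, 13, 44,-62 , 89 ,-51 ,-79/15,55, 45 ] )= [ -97 ,-62, - 51,  -  79/15,13, 44,  45, 55,89, 98 ] 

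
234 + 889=1123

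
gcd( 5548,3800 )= 76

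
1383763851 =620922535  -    -  762841316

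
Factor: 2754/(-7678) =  - 1377/3839 = - 3^4*11^ (  -  1)*17^1 * 349^ ( - 1) 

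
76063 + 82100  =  158163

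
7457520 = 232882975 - 225425455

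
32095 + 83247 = 115342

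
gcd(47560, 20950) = 10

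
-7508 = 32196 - 39704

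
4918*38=186884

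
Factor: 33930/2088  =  2^( - 2)*5^1 * 13^1 = 65/4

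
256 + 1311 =1567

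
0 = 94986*0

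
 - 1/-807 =1/807 = 0.00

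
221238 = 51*4338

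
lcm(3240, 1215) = 9720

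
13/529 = 13/529 = 0.02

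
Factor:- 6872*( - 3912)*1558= 41884125312 = 2^7*3^1*19^1*41^1*163^1*859^1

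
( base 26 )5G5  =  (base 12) 2249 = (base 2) 111011011001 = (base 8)7331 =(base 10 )3801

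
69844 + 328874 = 398718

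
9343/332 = 28  +  47/332 = 28.14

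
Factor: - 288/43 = - 2^5*3^2*43^( - 1 ) 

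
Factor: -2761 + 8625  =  5864 = 2^3*733^1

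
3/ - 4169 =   -  3/4169 = -0.00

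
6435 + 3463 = 9898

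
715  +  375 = 1090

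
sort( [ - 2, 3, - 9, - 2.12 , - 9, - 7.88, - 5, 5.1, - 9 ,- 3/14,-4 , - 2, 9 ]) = [ - 9, - 9, - 9 , - 7.88, - 5, - 4,- 2.12 ,-2,-2, - 3/14, 3, 5.1, 9] 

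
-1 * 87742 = - 87742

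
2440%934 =572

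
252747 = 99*2553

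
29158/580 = 14579/290 = 50.27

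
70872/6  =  11812= 11812.00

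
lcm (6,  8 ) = 24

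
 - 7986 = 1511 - 9497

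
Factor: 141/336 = 2^( - 4)*7^ ( - 1)* 47^1 = 47/112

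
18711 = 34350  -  15639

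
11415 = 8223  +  3192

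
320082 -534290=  - 214208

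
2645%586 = 301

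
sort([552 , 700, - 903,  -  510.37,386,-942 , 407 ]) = [ - 942, - 903 ,  -  510.37, 386, 407, 552,700] 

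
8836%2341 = 1813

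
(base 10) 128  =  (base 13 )9b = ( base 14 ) 92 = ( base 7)242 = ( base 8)200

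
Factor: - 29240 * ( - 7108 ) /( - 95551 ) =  -2^5*5^1*17^1*19^(-1)*43^1*47^( - 1) * 107^ ( - 1 )*1777^1 = - 207837920/95551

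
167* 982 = 163994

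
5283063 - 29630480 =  -24347417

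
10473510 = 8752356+1721154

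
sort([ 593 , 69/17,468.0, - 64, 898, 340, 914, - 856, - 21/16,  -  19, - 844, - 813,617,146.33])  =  [ - 856, - 844, - 813, - 64, - 19, - 21/16,69/17,146.33,  340, 468.0, 593,617, 898,  914 ]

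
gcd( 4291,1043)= 7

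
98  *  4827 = 473046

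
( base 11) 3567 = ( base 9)6360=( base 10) 4671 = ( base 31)4QL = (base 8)11077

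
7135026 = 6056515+1078511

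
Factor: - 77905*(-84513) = 6583985265 = 3^1 * 5^1 * 11^1*13^1*197^1 * 15581^1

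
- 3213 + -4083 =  - 7296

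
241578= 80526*3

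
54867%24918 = 5031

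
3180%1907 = 1273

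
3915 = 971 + 2944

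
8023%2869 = 2285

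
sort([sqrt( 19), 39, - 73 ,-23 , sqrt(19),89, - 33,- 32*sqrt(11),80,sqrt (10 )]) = [ - 32*sqrt(11 ), - 73,  -  33 ,-23,sqrt(10), sqrt(19 ), sqrt(  19),39,80,89 ]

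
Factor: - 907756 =-2^2*229^1*991^1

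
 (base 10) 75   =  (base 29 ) 2H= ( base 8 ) 113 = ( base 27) 2l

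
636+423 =1059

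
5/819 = 5/819 = 0.01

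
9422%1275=497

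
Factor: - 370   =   - 2^1*5^1*37^1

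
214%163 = 51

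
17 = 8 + 9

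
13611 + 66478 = 80089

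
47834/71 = 673 + 51/71=673.72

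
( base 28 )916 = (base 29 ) 8CE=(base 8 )15662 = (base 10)7090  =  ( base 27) 9JG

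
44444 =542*82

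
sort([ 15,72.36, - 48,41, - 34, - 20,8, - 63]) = [ - 63, - 48, - 34,  -  20,8,15 , 41,72.36] 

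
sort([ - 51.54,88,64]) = [ - 51.54 , 64,88 ] 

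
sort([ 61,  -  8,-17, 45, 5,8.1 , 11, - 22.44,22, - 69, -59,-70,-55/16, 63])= [ - 70 ,-69, - 59, - 22.44 ,-17,-8,  -  55/16 , 5,8.1, 11, 22,45,  61, 63 ]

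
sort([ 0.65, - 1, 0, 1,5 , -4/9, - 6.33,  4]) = [ - 6.33,-1, - 4/9,0, 0.65, 1, 4,  5 ] 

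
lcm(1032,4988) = 29928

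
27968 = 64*437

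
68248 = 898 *76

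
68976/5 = 13795 + 1/5 = 13795.20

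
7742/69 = 7742/69 = 112.20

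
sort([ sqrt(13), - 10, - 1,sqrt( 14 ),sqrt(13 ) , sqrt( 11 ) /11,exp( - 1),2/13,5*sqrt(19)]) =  [ - 10, - 1,2/13,sqrt ( 11)/11, exp( - 1 ) , sqrt(13),sqrt ( 13 ), sqrt(14), 5 * sqrt(19) ]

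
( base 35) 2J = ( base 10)89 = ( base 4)1121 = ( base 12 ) 75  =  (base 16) 59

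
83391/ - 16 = - 83391/16 = - 5211.94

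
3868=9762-5894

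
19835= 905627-885792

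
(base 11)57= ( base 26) 2a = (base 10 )62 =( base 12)52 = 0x3e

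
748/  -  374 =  - 2 + 0/1 = -2.00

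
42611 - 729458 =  - 686847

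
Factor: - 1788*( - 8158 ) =2^3 * 3^1*149^1*4079^1 = 14586504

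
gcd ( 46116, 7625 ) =61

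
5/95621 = 5/95621 = 0.00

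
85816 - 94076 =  - 8260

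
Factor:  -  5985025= - 5^2*53^1*4517^1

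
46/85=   46/85 = 0.54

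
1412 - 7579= - 6167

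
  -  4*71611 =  - 286444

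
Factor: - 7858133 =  - 113^1*197^1*353^1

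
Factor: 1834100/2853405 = 366820/570681 = 2^2*3^( - 2)*5^1 * 18341^1* 63409^ ( - 1)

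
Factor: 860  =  2^2*5^1*43^1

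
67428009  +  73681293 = 141109302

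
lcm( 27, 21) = 189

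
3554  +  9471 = 13025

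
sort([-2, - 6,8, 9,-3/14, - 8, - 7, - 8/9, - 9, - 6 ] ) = [ - 9, - 8, - 7,-6, - 6,-2  , - 8/9,-3/14,8, 9]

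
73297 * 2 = 146594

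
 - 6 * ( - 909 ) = 5454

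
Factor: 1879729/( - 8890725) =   -  3^( - 1 )*5^( - 2)*118543^( - 1)*1879729^1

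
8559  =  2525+6034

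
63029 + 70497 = 133526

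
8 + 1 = 9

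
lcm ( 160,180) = 1440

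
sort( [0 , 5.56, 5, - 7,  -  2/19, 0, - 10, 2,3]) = [ - 10,- 7, - 2/19,0, 0, 2, 3,5, 5.56] 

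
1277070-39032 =1238038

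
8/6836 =2/1709 = 0.00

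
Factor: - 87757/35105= - 5^( -1)*7^( - 1)*17^(  -  1)*59^( - 1 )*127^1*691^1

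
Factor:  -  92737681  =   - 92737681^1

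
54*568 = 30672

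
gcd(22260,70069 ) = 1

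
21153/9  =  2350 + 1/3= 2350.33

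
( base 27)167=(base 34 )QE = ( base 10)898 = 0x382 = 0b1110000010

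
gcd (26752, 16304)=16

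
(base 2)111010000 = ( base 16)1D0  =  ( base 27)h5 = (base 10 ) 464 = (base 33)e2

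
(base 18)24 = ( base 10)40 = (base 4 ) 220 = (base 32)18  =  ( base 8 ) 50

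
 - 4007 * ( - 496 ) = 1987472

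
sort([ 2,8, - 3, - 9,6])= [ - 9, - 3,2,6, 8]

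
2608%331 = 291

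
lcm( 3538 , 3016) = 183976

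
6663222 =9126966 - 2463744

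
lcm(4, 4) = 4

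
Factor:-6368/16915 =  - 2^5*5^ (-1)*17^( - 1) = - 32/85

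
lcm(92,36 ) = 828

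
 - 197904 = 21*( - 9424)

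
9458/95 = 99 + 53/95 = 99.56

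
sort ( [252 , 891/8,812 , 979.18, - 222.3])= [ - 222.3, 891/8,252,812,979.18 ]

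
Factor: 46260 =2^2*3^2* 5^1*257^1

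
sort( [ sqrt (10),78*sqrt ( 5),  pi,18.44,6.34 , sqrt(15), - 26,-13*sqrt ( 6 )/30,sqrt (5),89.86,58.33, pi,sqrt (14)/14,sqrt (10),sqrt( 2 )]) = [ -26, - 13 * sqrt( 6 ) /30,sqrt ( 14)/14,sqrt(2 ),sqrt ( 5),pi, pi,sqrt (10) , sqrt ( 10),sqrt( 15),6.34,18.44, 58.33, 89.86, 78* sqrt(5)]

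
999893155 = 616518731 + 383374424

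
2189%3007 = 2189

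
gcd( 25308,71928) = 1332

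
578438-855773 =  - 277335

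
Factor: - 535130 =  - 2^1*5^1*59^1*907^1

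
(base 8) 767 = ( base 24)KN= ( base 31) g7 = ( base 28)HR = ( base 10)503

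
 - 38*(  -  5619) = 213522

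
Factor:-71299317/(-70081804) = 2^(  -  2)*3^1*13^( - 1)*19^( - 1)*59^1*79^1*89^( - 1)*797^ ( - 1)*5099^1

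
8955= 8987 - 32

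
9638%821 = 607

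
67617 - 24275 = 43342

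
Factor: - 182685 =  - 3^1*5^1*19^1 * 641^1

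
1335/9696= 445/3232  =  0.14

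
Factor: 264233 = 19^1*13907^1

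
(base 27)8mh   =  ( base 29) 7J5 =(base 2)1100100101011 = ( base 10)6443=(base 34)5jh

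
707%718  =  707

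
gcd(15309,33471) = 9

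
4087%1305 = 172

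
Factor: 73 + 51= 124 = 2^2*31^1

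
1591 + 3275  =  4866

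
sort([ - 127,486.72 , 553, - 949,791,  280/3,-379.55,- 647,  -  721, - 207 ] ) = [ - 949 , - 721, - 647,-379.55, - 207, - 127,  280/3,486.72,553, 791] 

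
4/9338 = 2/4669 = 0.00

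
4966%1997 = 972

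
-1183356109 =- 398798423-784557686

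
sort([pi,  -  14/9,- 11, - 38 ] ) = [ - 38, - 11, - 14/9,pi ] 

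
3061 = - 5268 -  - 8329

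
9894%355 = 309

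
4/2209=4/2209=0.00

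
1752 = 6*292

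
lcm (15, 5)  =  15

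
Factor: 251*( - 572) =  - 143572 = - 2^2*11^1*13^1*251^1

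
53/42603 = 53/42603 = 0.00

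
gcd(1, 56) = 1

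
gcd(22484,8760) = 292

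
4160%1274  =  338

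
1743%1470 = 273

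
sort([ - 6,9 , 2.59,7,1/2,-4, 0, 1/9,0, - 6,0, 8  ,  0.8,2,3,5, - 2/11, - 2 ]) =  [ - 6, - 6, -4, - 2, - 2/11,0,0, 0, 1/9,1/2,0.8,2,2.59 , 3, 5,7,  8,9]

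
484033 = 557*869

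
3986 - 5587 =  - 1601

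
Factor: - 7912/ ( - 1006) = 2^2*  23^1*43^1*503^(-1 ) = 3956/503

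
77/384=77/384=0.20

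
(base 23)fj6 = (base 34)78e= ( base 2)10000010111010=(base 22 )h6i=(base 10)8378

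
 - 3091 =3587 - 6678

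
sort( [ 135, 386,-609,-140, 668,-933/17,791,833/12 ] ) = [ - 609, - 140, - 933/17,833/12,135,386,668, 791]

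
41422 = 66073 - 24651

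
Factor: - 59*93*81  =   - 3^5*31^1 * 59^1 = - 444447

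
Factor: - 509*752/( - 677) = 382768/677 = 2^4*47^1*509^1*677^(-1 )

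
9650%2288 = 498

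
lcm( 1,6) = 6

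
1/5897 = 1/5897 = 0.00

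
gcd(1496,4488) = 1496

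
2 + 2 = 4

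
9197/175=52 + 97/175 = 52.55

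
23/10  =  2+3/10=2.30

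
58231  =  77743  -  19512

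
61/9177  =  61/9177 = 0.01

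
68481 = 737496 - 669015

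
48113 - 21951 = 26162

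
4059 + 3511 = 7570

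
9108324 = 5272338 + 3835986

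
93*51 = 4743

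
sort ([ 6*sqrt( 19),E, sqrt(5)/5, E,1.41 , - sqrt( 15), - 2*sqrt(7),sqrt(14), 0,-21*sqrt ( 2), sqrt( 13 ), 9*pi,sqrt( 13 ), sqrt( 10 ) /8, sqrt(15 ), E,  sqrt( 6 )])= [ - 21*sqrt( 2), - 2 * sqrt( 7), - sqrt(15), 0,sqrt(10 )/8, sqrt( 5) /5,1.41,sqrt(6 ),E,E,E , sqrt( 13) , sqrt( 13),sqrt(14), sqrt(15 ),6*sqrt(19 ),  9*pi]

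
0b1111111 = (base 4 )1333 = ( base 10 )127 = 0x7f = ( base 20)67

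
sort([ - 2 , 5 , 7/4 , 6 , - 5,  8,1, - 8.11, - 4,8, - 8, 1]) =[ - 8.11,  -  8 , - 5, - 4 , - 2, 1, 1 , 7/4, 5 , 6 , 8,8]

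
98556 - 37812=60744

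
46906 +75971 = 122877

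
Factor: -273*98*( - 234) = 2^2*3^3*7^3*13^2 = 6260436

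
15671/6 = 15671/6 = 2611.83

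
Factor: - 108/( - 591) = 2^2*3^2*197^( - 1)  =  36/197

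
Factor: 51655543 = 211^1 *244813^1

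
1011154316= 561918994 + 449235322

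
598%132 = 70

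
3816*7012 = 26757792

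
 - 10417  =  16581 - 26998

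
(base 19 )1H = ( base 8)44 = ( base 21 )1f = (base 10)36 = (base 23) 1D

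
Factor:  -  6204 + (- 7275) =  - 13479= - 3^1*4493^1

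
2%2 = 0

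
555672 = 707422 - 151750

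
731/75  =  731/75 = 9.75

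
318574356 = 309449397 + 9124959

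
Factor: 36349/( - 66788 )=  - 2^(  -  2 )*59^( - 1 ) * 163^1 *223^1 * 283^( -1)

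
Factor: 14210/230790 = 29/471 = 3^(  -  1 )*29^1*157^(- 1 ) 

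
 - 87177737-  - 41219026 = -45958711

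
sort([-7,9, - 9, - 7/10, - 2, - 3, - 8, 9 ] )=[-9, - 8, - 7,  -  3,  -  2,  -  7/10,9,  9 ]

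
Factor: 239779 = 239779^1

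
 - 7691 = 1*( - 7691) 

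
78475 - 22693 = 55782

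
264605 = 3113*85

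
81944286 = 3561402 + 78382884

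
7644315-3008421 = 4635894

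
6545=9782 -3237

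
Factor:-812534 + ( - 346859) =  - 1159393^1 = - 1159393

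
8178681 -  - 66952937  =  75131618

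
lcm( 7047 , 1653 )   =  133893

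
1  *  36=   36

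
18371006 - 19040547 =-669541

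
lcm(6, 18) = 18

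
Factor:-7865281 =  - 7865281^1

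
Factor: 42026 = 2^1*21013^1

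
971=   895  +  76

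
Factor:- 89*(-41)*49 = 7^2*41^1*89^1=178801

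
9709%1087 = 1013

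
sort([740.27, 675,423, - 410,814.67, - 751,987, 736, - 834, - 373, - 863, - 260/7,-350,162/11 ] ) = [  -  863, - 834, - 751, - 410, - 373, - 350, - 260/7,162/11, 423,  675, 736, 740.27,814.67,987]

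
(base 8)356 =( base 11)1a7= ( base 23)a8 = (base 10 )238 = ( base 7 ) 460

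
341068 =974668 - 633600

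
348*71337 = 24825276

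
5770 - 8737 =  - 2967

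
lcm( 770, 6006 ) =30030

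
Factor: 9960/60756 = 2^1*5^1*61^(-1)  =  10/61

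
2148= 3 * 716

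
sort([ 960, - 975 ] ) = [ - 975,960 ]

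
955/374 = 955/374=2.55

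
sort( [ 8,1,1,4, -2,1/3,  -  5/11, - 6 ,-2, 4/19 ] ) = [ - 6,-2,  -  2, - 5/11,  4/19,1/3, 1,1,4,8] 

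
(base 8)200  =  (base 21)62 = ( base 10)128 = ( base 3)11202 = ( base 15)88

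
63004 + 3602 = 66606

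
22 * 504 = 11088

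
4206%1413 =1380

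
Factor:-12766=-2^1*13^1 * 491^1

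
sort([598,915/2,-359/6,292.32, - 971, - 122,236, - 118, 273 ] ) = [ - 971, - 122, - 118, - 359/6,236, 273,292.32, 915/2, 598 ]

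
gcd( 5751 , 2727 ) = 27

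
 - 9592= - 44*218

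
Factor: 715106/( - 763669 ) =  - 2^1*7^2*23^( - 1)*7297^1*33203^( - 1)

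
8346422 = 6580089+1766333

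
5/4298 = 5/4298 =0.00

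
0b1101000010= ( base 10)834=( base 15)3A9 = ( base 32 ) q2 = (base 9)1126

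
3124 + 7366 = 10490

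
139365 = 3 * 46455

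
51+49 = 100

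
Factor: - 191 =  - 191^1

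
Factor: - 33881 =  - 17^1*1993^1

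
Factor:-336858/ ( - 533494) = 3^1 * 13^ (-1 )*17^( - 2 )*23^1 * 71^( - 1 )*2441^1 = 168429/266747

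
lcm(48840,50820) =3760680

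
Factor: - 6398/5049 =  - 2^1*  3^( - 3) * 7^1*11^(- 1)*17^( - 1) * 457^1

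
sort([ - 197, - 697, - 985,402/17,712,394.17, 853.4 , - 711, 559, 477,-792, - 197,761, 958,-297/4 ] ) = [ - 985, - 792, - 711,  -  697, - 197, - 197, - 297/4,402/17 , 394.17,477, 559, 712,761, 853.4,  958] 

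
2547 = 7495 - 4948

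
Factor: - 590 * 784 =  - 2^5*5^1*7^2 * 59^1  =  - 462560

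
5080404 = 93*54628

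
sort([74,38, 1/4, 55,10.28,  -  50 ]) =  [-50, 1/4,10.28,  38, 55,74]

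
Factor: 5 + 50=55 = 5^1*11^1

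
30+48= 78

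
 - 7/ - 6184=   7/6184 = 0.00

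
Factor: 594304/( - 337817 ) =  - 2^7 * 4643^1*337817^(-1 )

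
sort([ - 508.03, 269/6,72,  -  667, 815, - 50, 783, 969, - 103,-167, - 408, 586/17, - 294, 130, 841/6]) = [ - 667, - 508.03, - 408,  -  294,-167, - 103, - 50,  586/17, 269/6, 72,130, 841/6, 783,815, 969 ]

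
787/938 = 787/938 = 0.84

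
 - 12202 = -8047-4155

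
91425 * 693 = 63357525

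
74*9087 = 672438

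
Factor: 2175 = 3^1*5^2  *29^1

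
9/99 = 1/11 = 0.09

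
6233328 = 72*86574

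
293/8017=293/8017=0.04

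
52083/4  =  52083/4 = 13020.75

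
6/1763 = 6/1763 = 0.00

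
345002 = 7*49286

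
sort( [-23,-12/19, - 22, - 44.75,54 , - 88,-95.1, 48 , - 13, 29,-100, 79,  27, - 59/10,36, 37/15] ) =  [-100, - 95.1, - 88, -44.75,-23, - 22, - 13,-59/10, - 12/19, 37/15,27,  29,36,48, 54 , 79]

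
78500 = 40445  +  38055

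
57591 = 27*2133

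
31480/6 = 15740/3= 5246.67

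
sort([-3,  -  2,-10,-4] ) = [ - 10, - 4, - 3, - 2]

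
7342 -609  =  6733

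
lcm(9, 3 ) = 9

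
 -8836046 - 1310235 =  - 10146281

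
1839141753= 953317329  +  885824424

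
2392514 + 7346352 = 9738866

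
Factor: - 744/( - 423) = 248/141 = 2^3*3^( - 1 )*31^1 * 47^( - 1)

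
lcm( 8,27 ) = 216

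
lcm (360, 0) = 0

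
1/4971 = 1/4971 = 0.00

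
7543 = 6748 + 795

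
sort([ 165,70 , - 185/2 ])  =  [-185/2 , 70, 165 ]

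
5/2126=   5/2126 = 0.00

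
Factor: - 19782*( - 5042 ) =99740844=2^2*3^2*7^1*157^1 * 2521^1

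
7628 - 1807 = 5821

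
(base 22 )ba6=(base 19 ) f72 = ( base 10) 5550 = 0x15ae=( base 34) 4R8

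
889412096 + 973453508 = 1862865604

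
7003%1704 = 187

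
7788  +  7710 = 15498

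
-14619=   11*( - 1329 ) 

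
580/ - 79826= -1 + 39623/39913 = - 0.01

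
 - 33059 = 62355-95414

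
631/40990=631/40990 = 0.02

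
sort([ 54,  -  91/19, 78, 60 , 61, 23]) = [ - 91/19  ,  23, 54, 60, 61, 78]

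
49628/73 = 49628/73 =679.84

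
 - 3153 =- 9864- - 6711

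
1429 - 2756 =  - 1327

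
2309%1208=1101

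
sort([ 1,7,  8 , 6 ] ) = [1,6,7,  8] 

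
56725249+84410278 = 141135527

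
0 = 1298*0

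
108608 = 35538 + 73070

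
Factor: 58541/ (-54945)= - 3^( - 3) * 5^( - 1)  *  7^1*11^( - 1 )*37^ ( - 1 )*8363^1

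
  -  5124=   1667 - 6791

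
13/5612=13/5612 = 0.00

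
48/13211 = 48/13211 = 0.00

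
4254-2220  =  2034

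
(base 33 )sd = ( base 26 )1a1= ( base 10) 937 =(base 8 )1651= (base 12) 661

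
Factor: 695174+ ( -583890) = 2^2*43^1 * 647^1 = 111284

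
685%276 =133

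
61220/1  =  61220 = 61220.00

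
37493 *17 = 637381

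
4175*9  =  37575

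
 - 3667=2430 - 6097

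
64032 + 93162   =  157194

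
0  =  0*397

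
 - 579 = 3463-4042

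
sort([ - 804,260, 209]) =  [ - 804, 209,260]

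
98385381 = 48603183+49782198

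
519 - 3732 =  - 3213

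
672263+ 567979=1240242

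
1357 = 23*59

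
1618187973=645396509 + 972791464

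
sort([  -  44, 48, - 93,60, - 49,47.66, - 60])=[ - 93, - 60, - 49,  -  44, 47.66,  48,60 ]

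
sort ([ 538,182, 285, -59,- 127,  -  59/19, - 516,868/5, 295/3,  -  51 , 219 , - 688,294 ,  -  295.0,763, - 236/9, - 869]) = [ - 869, - 688 , - 516, - 295.0, - 127,  -  59,  -  51, - 236/9, - 59/19, 295/3,868/5,182 , 219,285,294,538, 763 ]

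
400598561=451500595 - 50902034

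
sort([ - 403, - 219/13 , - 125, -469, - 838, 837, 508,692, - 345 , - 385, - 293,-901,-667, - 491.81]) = [  -  901 , - 838  , - 667, - 491.81, - 469, - 403,-385, - 345, - 293, - 125, - 219/13, 508, 692,837] 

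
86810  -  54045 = 32765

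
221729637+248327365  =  470057002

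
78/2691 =2/69 =0.03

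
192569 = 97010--95559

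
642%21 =12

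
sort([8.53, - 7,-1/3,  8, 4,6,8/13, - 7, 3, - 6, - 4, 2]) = [-7, - 7, - 6,-4, - 1/3 , 8/13, 2,3, 4,6,  8,  8.53 ]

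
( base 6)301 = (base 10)109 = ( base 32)3d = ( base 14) 7b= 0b1101101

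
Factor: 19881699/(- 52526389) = - 3^1* 79^( - 1 ) * 1879^1*3527^1*664891^(  -  1 ) 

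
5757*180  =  1036260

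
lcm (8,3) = 24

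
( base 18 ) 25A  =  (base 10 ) 748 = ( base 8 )1354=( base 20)1h8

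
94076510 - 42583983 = 51492527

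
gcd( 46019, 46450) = 1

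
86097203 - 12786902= 73310301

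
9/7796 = 9/7796 = 0.00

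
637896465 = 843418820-205522355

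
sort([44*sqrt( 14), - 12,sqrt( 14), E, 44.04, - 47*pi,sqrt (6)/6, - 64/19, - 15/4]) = [ - 47 * pi,-12 ,-15/4, - 64/19, sqrt( 6)/6,E,  sqrt(14), 44.04 , 44*sqrt( 14) ] 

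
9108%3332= 2444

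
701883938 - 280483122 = 421400816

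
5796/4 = 1449 = 1449.00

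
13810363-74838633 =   -  61028270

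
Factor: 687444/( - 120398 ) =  - 2^1*3^1*37^ ( - 1)*1627^( - 1)*57287^1= -343722/60199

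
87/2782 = 87/2782 =0.03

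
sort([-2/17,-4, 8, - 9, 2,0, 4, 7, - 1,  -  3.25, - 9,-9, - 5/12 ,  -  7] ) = [ - 9, - 9 ,  -  9, - 7,  -  4, - 3.25,  -  1, - 5/12, - 2/17, 0,2, 4, 7 , 8] 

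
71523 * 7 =500661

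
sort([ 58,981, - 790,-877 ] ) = [ - 877 , - 790, 58,981 ] 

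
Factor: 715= 5^1*11^1*13^1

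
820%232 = 124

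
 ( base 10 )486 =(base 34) EA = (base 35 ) dv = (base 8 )746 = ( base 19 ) 16b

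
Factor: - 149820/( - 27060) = 41^(  -  1)*227^1 = 227/41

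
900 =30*30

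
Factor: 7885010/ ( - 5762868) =  -  3942505/2881434 = - 2^(-1 ) * 3^( - 1 )*5^1*7^1*563^( - 1 )*853^( - 1) * 112643^1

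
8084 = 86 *94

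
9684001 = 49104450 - 39420449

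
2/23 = 2/23 = 0.09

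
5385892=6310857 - 924965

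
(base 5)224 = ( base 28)28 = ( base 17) 3d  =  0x40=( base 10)64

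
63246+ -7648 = 55598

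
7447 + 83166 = 90613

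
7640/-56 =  - 137 + 4/7 = - 136.43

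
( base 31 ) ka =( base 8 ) 1166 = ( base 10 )630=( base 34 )II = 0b1001110110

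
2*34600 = 69200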